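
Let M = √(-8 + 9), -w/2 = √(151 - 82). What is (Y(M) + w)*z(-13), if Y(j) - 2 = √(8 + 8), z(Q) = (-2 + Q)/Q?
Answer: 90/13 - 30*√69/13 ≈ -12.246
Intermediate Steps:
w = -2*√69 (w = -2*√(151 - 82) = -2*√69 ≈ -16.613)
M = 1 (M = √1 = 1)
z(Q) = (-2 + Q)/Q
Y(j) = 6 (Y(j) = 2 + √(8 + 8) = 2 + √16 = 2 + 4 = 6)
(Y(M) + w)*z(-13) = (6 - 2*√69)*((-2 - 13)/(-13)) = (6 - 2*√69)*(-1/13*(-15)) = (6 - 2*√69)*(15/13) = 90/13 - 30*√69/13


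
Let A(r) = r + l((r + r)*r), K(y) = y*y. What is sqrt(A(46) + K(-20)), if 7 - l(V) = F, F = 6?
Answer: sqrt(447) ≈ 21.142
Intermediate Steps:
l(V) = 1 (l(V) = 7 - 1*6 = 7 - 6 = 1)
K(y) = y**2
A(r) = 1 + r (A(r) = r + 1 = 1 + r)
sqrt(A(46) + K(-20)) = sqrt((1 + 46) + (-20)**2) = sqrt(47 + 400) = sqrt(447)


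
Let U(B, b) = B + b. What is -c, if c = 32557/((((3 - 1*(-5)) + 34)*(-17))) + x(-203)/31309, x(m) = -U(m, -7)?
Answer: 145596739/3193518 ≈ 45.591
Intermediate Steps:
x(m) = 7 - m (x(m) = -(m - 7) = -(-7 + m) = 7 - m)
c = -145596739/3193518 (c = 32557/((((3 - 1*(-5)) + 34)*(-17))) + (7 - 1*(-203))/31309 = 32557/((((3 + 5) + 34)*(-17))) + (7 + 203)*(1/31309) = 32557/(((8 + 34)*(-17))) + 210*(1/31309) = 32557/((42*(-17))) + 210/31309 = 32557/(-714) + 210/31309 = 32557*(-1/714) + 210/31309 = -4651/102 + 210/31309 = -145596739/3193518 ≈ -45.591)
-c = -1*(-145596739/3193518) = 145596739/3193518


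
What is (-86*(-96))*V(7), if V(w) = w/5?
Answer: 57792/5 ≈ 11558.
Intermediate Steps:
V(w) = w/5 (V(w) = w*(⅕) = w/5)
(-86*(-96))*V(7) = (-86*(-96))*((⅕)*7) = 8256*(7/5) = 57792/5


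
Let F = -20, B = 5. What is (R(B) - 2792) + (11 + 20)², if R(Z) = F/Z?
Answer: -1835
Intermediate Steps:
R(Z) = -20/Z
(R(B) - 2792) + (11 + 20)² = (-20/5 - 2792) + (11 + 20)² = (-20*⅕ - 2792) + 31² = (-4 - 2792) + 961 = -2796 + 961 = -1835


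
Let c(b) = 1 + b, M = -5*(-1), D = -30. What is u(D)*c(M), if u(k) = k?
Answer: -180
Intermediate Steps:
M = 5
u(D)*c(M) = -30*(1 + 5) = -30*6 = -180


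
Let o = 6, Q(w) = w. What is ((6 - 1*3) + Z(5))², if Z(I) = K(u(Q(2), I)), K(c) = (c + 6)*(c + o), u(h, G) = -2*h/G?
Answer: 564001/625 ≈ 902.40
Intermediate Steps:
u(h, G) = -2*h/G
K(c) = (6 + c)² (K(c) = (c + 6)*(c + 6) = (6 + c)*(6 + c) = (6 + c)²)
Z(I) = 36 - 48/I + 16/I² (Z(I) = 36 + (-2*2/I)² + 12*(-2*2/I) = 36 + (-4/I)² + 12*(-4/I) = 36 + 16/I² - 48/I = 36 - 48/I + 16/I²)
((6 - 1*3) + Z(5))² = ((6 - 1*3) + (36 - 48/5 + 16/5²))² = ((6 - 3) + (36 - 48*⅕ + 16*(1/25)))² = (3 + (36 - 48/5 + 16/25))² = (3 + 676/25)² = (751/25)² = 564001/625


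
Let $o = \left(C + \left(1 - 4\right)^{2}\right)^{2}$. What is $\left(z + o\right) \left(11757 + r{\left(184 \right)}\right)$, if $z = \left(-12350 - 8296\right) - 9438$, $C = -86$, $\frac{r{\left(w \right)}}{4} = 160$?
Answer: $-299449535$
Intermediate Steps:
$r{\left(w \right)} = 640$ ($r{\left(w \right)} = 4 \cdot 160 = 640$)
$z = -30084$ ($z = -20646 - 9438 = -30084$)
$o = 5929$ ($o = \left(-86 + \left(1 - 4\right)^{2}\right)^{2} = \left(-86 + \left(-3\right)^{2}\right)^{2} = \left(-86 + 9\right)^{2} = \left(-77\right)^{2} = 5929$)
$\left(z + o\right) \left(11757 + r{\left(184 \right)}\right) = \left(-30084 + 5929\right) \left(11757 + 640\right) = \left(-24155\right) 12397 = -299449535$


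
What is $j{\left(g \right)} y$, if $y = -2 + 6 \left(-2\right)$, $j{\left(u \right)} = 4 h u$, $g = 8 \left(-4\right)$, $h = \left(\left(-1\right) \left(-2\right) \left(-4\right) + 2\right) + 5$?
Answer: $-1792$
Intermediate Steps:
$h = -1$ ($h = \left(2 \left(-4\right) + 2\right) + 5 = \left(-8 + 2\right) + 5 = -6 + 5 = -1$)
$g = -32$
$j{\left(u \right)} = - 4 u$ ($j{\left(u \right)} = 4 \left(-1\right) u = - 4 u$)
$y = -14$ ($y = -2 - 12 = -14$)
$j{\left(g \right)} y = \left(-4\right) \left(-32\right) \left(-14\right) = 128 \left(-14\right) = -1792$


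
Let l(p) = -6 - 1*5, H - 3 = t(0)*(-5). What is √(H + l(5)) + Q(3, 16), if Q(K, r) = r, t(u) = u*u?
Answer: 16 + 2*I*√2 ≈ 16.0 + 2.8284*I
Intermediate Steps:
t(u) = u²
H = 3 (H = 3 + 0²*(-5) = 3 + 0*(-5) = 3 + 0 = 3)
l(p) = -11 (l(p) = -6 - 5 = -11)
√(H + l(5)) + Q(3, 16) = √(3 - 11) + 16 = √(-8) + 16 = 2*I*√2 + 16 = 16 + 2*I*√2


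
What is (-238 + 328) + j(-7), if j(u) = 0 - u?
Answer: 97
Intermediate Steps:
j(u) = -u
(-238 + 328) + j(-7) = (-238 + 328) - 1*(-7) = 90 + 7 = 97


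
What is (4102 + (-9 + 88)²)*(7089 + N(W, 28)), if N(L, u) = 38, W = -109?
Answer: 73714561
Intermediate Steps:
(4102 + (-9 + 88)²)*(7089 + N(W, 28)) = (4102 + (-9 + 88)²)*(7089 + 38) = (4102 + 79²)*7127 = (4102 + 6241)*7127 = 10343*7127 = 73714561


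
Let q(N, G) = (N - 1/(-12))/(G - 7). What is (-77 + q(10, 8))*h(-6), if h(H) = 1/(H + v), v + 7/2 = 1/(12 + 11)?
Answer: 18469/2610 ≈ 7.0762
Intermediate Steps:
v = -159/46 (v = -7/2 + 1/(12 + 11) = -7/2 + 1/23 = -159/46 ≈ -3.4565)
q(N, G) = (1/12 + N)/(-7 + G) (q(N, G) = (N - 1*(-1/12))/(-7 + G) = (N + 1/12)/(-7 + G) = (1/12 + N)/(-7 + G))
h(H) = 1/(-159/46 + H) (h(H) = 1/(H - 159/46) = 1/(-159/46 + H))
(-77 + q(10, 8))*h(-6) = (-77 + (1/12 + 10)/(-7 + 8))*(46/(-159 + 46*(-6))) = (-77 + (121/12)/1)*(46/(-159 - 276)) = (-77 + 1*(121/12))*(46/(-435)) = (-77 + 121/12)*(46*(-1/435)) = -803/12*(-46/435) = 18469/2610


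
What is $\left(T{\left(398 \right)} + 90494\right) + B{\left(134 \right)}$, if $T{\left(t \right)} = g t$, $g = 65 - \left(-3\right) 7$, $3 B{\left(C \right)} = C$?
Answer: $\frac{374300}{3} \approx 1.2477 \cdot 10^{5}$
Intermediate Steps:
$B{\left(C \right)} = \frac{C}{3}$
$g = 86$ ($g = 65 - -21 = 65 + 21 = 86$)
$T{\left(t \right)} = 86 t$
$\left(T{\left(398 \right)} + 90494\right) + B{\left(134 \right)} = \left(86 \cdot 398 + 90494\right) + \frac{1}{3} \cdot 134 = \left(34228 + 90494\right) + \frac{134}{3} = 124722 + \frac{134}{3} = \frac{374300}{3}$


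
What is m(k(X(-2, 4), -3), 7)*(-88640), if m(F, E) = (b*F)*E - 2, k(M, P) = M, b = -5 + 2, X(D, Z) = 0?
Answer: 177280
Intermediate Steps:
b = -3
m(F, E) = -2 - 3*E*F (m(F, E) = (-3*F)*E - 2 = -3*E*F - 2 = -2 - 3*E*F)
m(k(X(-2, 4), -3), 7)*(-88640) = (-2 - 3*7*0)*(-88640) = (-2 + 0)*(-88640) = -2*(-88640) = 177280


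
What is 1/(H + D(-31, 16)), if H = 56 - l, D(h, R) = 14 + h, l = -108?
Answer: 1/147 ≈ 0.0068027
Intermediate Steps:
H = 164 (H = 56 - 1*(-108) = 56 + 108 = 164)
1/(H + D(-31, 16)) = 1/(164 + (14 - 31)) = 1/(164 - 17) = 1/147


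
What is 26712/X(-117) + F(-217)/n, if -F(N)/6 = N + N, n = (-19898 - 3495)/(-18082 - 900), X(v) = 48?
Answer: 124894665/46786 ≈ 2669.5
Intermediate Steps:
n = 23393/18982 (n = -23393/(-18982) = -23393*(-1/18982) = 23393/18982 ≈ 1.2324)
F(N) = -12*N (F(N) = -6*(N + N) = -12*N)
26712/X(-117) + F(-217)/n = 26712/48 + (-12*(-217))/(23393/18982) = 26712*(1/48) + 2604*(18982/23393) = 1113/2 + 49429128/23393 = 124894665/46786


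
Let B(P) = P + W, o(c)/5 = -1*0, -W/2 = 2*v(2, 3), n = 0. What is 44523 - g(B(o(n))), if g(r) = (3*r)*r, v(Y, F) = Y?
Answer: 44331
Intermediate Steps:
W = -8 (W = -4*2 = -2*4 = -8)
o(c) = 0 (o(c) = 5*(-1*0) = 5*0 = 0)
B(P) = -8 + P (B(P) = P - 8 = -8 + P)
g(r) = 3*r²
44523 - g(B(o(n))) = 44523 - 3*(-8 + 0)² = 44523 - 3*(-8)² = 44523 - 3*64 = 44523 - 1*192 = 44523 - 192 = 44331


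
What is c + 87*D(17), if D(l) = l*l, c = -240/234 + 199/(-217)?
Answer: 212768768/8463 ≈ 25141.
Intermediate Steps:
c = -16441/8463 (c = -240*1/234 + 199*(-1/217) = -40/39 - 199/217 = -16441/8463 ≈ -1.9427)
D(l) = l²
c + 87*D(17) = -16441/8463 + 87*17² = -16441/8463 + 87*289 = -16441/8463 + 25143 = 212768768/8463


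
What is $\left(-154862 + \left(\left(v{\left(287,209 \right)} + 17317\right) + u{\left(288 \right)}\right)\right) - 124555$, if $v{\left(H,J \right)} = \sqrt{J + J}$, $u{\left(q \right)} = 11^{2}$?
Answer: $-261979 + \sqrt{418} \approx -2.6196 \cdot 10^{5}$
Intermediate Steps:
$u{\left(q \right)} = 121$
$v{\left(H,J \right)} = \sqrt{2} \sqrt{J}$ ($v{\left(H,J \right)} = \sqrt{2 J} = \sqrt{2} \sqrt{J}$)
$\left(-154862 + \left(\left(v{\left(287,209 \right)} + 17317\right) + u{\left(288 \right)}\right)\right) - 124555 = \left(-154862 + \left(\left(\sqrt{2} \sqrt{209} + 17317\right) + 121\right)\right) - 124555 = \left(-154862 + \left(\left(\sqrt{418} + 17317\right) + 121\right)\right) - 124555 = \left(-154862 + \left(\left(17317 + \sqrt{418}\right) + 121\right)\right) - 124555 = \left(-154862 + \left(17438 + \sqrt{418}\right)\right) - 124555 = \left(-137424 + \sqrt{418}\right) - 124555 = -261979 + \sqrt{418}$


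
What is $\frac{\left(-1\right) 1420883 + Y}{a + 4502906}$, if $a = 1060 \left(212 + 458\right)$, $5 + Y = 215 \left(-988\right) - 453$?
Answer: $- \frac{181529}{579234} \approx -0.3134$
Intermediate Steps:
$Y = -212878$ ($Y = -5 + \left(215 \left(-988\right) - 453\right) = -5 - 212873 = -212878$)
$a = 710200$ ($a = 1060 \cdot 670 = 710200$)
$\frac{\left(-1\right) 1420883 + Y}{a + 4502906} = \frac{\left(-1\right) 1420883 - 212878}{710200 + 4502906} = \frac{-1420883 - 212878}{5213106} = \left(-1633761\right) \frac{1}{5213106} = - \frac{181529}{579234}$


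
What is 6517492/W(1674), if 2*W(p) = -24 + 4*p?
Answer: 1629373/834 ≈ 1953.7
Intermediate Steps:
W(p) = -12 + 2*p (W(p) = (-24 + 4*p)/2 = -12 + 2*p)
6517492/W(1674) = 6517492/(-12 + 2*1674) = 6517492/(-12 + 3348) = 6517492/3336 = 6517492*(1/3336) = 1629373/834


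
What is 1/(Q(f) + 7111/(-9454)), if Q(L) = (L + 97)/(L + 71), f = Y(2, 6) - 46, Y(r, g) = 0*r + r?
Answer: 255258/309065 ≈ 0.82590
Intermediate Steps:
Y(r, g) = r (Y(r, g) = 0 + r = r)
f = -44 (f = 2 - 46 = -44)
Q(L) = (97 + L)/(71 + L)
1/(Q(f) + 7111/(-9454)) = 1/((97 - 44)/(71 - 44) + 7111/(-9454)) = 1/(53/27 + 7111*(-1/9454)) = 1/((1/27)*53 - 7111/9454) = 1/(53/27 - 7111/9454) = 1/(309065/255258) = 255258/309065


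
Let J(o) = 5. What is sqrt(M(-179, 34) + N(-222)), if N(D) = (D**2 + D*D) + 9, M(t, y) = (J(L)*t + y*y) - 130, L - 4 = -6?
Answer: 2*sqrt(24677) ≈ 314.18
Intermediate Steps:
L = -2 (L = 4 - 6 = -2)
M(t, y) = -130 + y**2 + 5*t (M(t, y) = (5*t + y*y) - 130 = (5*t + y**2) - 130 = (y**2 + 5*t) - 130 = -130 + y**2 + 5*t)
N(D) = 9 + 2*D**2 (N(D) = (D**2 + D**2) + 9 = 2*D**2 + 9 = 9 + 2*D**2)
sqrt(M(-179, 34) + N(-222)) = sqrt((-130 + 34**2 + 5*(-179)) + (9 + 2*(-222)**2)) = sqrt((-130 + 1156 - 895) + (9 + 2*49284)) = sqrt(131 + (9 + 98568)) = sqrt(131 + 98577) = sqrt(98708) = 2*sqrt(24677)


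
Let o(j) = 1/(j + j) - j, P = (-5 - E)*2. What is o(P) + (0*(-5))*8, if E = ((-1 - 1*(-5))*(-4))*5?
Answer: -44999/300 ≈ -150.00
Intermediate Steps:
E = -80 (E = ((-1 + 5)*(-4))*5 = (4*(-4))*5 = -16*5 = -80)
P = 150 (P = (-5 - 1*(-80))*2 = (-5 + 80)*2 = 75*2 = 150)
o(j) = 1/(2*j) - j
o(P) + (0*(-5))*8 = ((½)/150 - 1*150) + (0*(-5))*8 = ((½)*(1/150) - 150) + 0*8 = (1/300 - 150) + 0 = -44999/300 + 0 = -44999/300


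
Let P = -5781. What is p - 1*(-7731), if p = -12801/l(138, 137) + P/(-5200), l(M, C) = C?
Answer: 5441791197/712400 ≈ 7638.7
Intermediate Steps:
p = -65773203/712400 (p = -12801/137 - 5781/(-5200) = -12801*1/137 - 5781*(-1/5200) = -12801/137 + 5781/5200 = -65773203/712400 ≈ -92.326)
p - 1*(-7731) = -65773203/712400 - 1*(-7731) = -65773203/712400 + 7731 = 5441791197/712400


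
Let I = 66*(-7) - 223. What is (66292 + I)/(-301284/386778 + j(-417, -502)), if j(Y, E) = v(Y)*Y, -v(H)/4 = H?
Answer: -74196913/786625906 ≈ -0.094323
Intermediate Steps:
v(H) = -4*H
j(Y, E) = -4*Y² (j(Y, E) = (-4*Y)*Y = -4*Y²)
I = -685 (I = -462 - 223 = -685)
(66292 + I)/(-301284/386778 + j(-417, -502)) = (66292 - 685)/(-301284/386778 - 4*(-417)²) = 65607/(-301284*1/386778 - 4*173889) = 65607/(-50214/64463 - 695556) = 65607/(-44837676642/64463) = 65607*(-64463/44837676642) = -74196913/786625906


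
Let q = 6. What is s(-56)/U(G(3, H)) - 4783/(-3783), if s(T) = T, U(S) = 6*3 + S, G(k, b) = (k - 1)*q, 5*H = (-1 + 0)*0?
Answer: -11393/18915 ≈ -0.60233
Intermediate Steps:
H = 0 (H = ((-1 + 0)*0)/5 = (-1*0)/5 = (⅕)*0 = 0)
G(k, b) = -6 + 6*k (G(k, b) = (k - 1)*6 = (-1 + k)*6 = -6 + 6*k)
U(S) = 18 + S
s(-56)/U(G(3, H)) - 4783/(-3783) = -56/(18 + (-6 + 6*3)) - 4783/(-3783) = -56/(18 + (-6 + 18)) - 4783*(-1/3783) = -56/(18 + 12) + 4783/3783 = -56/30 + 4783/3783 = -56*1/30 + 4783/3783 = -28/15 + 4783/3783 = -11393/18915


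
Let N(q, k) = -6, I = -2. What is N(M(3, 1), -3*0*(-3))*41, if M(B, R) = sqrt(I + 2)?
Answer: -246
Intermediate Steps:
M(B, R) = 0 (M(B, R) = sqrt(-2 + 2) = sqrt(0) = 0)
N(M(3, 1), -3*0*(-3))*41 = -6*41 = -246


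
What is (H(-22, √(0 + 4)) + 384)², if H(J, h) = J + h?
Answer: 132496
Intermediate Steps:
(H(-22, √(0 + 4)) + 384)² = ((-22 + √(0 + 4)) + 384)² = ((-22 + √4) + 384)² = ((-22 + 2) + 384)² = (-20 + 384)² = 364² = 132496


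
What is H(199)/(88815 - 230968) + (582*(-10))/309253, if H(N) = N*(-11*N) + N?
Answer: 133825136776/43961241709 ≈ 3.0442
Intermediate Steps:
H(N) = N - 11*N² (H(N) = -11*N² + N = N - 11*N²)
H(199)/(88815 - 230968) + (582*(-10))/309253 = (199*(1 - 11*199))/(88815 - 230968) + (582*(-10))/309253 = (199*(1 - 2189))/(-142153) - 5820*1/309253 = (199*(-2188))*(-1/142153) - 5820/309253 = -435412*(-1/142153) - 5820/309253 = 435412/142153 - 5820/309253 = 133825136776/43961241709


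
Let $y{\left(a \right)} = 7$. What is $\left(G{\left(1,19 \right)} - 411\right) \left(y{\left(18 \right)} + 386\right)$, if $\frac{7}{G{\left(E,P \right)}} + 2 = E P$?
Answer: $- \frac{2743140}{17} \approx -1.6136 \cdot 10^{5}$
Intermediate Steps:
$G{\left(E,P \right)} = \frac{7}{-2 + E P}$
$\left(G{\left(1,19 \right)} - 411\right) \left(y{\left(18 \right)} + 386\right) = \left(\frac{7}{-2 + 1 \cdot 19} - 411\right) \left(7 + 386\right) = \left(\frac{7}{-2 + 19} - 411\right) 393 = \left(\frac{7}{17} - 411\right) 393 = \left(- \frac{6980}{17}\right) 393 = - \frac{2743140}{17}$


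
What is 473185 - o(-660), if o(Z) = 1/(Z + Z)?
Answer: 624604201/1320 ≈ 4.7319e+5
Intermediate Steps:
o(Z) = 1/(2*Z)
473185 - o(-660) = 473185 - 1/(2*(-660)) = 473185 - (-1)/(2*660) = 473185 - 1*(-1/1320) = 473185 + 1/1320 = 624604201/1320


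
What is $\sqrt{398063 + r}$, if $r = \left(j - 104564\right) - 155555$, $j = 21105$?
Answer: $\sqrt{159049} \approx 398.81$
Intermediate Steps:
$r = -239014$ ($r = \left(21105 - 104564\right) - 155555 = -83459 - 155555 = -239014$)
$\sqrt{398063 + r} = \sqrt{398063 - 239014} = \sqrt{159049}$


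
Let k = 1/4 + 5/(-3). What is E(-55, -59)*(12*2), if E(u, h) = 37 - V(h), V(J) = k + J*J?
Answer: -82622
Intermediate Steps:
k = -17/12 (k = 1*(¼) + 5*(-⅓) = ¼ - 5/3 = -17/12 ≈ -1.4167)
V(J) = -17/12 + J² (V(J) = -17/12 + J*J = -17/12 + J²)
E(u, h) = 461/12 - h² (E(u, h) = 37 - (-17/12 + h²) = 37 + (17/12 - h²) = 461/12 - h²)
E(-55, -59)*(12*2) = (461/12 - 1*(-59)²)*(12*2) = (461/12 - 1*3481)*24 = (461/12 - 3481)*24 = -41311/12*24 = -82622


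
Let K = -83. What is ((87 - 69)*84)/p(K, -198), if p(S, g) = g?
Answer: -84/11 ≈ -7.6364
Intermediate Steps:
((87 - 69)*84)/p(K, -198) = ((87 - 69)*84)/(-198) = (18*84)*(-1/198) = 1512*(-1/198) = -84/11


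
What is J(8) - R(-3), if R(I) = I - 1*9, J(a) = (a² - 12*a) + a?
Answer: -12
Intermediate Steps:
J(a) = a² - 11*a
R(I) = -9 + I (R(I) = I - 9 = -9 + I)
J(8) - R(-3) = 8*(-11 + 8) - (-9 - 3) = 8*(-3) - 1*(-12) = -24 + 12 = -12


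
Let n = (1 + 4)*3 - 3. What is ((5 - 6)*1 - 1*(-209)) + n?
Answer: 220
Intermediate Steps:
n = 12 (n = 5*3 - 3 = 15 - 3 = 12)
((5 - 6)*1 - 1*(-209)) + n = ((5 - 6)*1 - 1*(-209)) + 12 = (-1*1 + 209) + 12 = (-1 + 209) + 12 = 208 + 12 = 220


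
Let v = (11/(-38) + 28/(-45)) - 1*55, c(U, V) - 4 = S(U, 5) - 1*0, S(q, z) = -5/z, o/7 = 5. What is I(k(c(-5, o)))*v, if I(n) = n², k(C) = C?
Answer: -95609/190 ≈ -503.21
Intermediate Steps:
o = 35 (o = 7*5 = 35)
c(U, V) = 3 (c(U, V) = 4 + (-5/5 - 1*0) = 4 + (-5*⅕ + 0) = 4 + (-1 + 0) = 4 - 1 = 3)
v = -95609/1710 (v = (11*(-1/38) + 28*(-1/45)) - 55 = (-11/38 - 28/45) - 55 = -1559/1710 - 55 = -95609/1710 ≈ -55.912)
I(k(c(-5, o)))*v = 3²*(-95609/1710) = 9*(-95609/1710) = -95609/190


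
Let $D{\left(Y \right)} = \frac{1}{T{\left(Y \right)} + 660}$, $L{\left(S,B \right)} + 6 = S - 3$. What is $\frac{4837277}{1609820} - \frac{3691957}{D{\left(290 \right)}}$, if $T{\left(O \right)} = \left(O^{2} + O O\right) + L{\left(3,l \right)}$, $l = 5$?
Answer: $- \frac{1003564536405432683}{1609820} \approx -6.234 \cdot 10^{11}$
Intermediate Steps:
$L{\left(S,B \right)} = -9 + S$ ($L{\left(S,B \right)} = -6 + \left(S - 3\right) = -6 + \left(-3 + S\right) = -9 + S$)
$T{\left(O \right)} = -6 + 2 O^{2}$ ($T{\left(O \right)} = \left(O^{2} + O O\right) + \left(-9 + 3\right) = \left(O^{2} + O^{2}\right) - 6 = 2 O^{2} - 6 = -6 + 2 O^{2}$)
$D{\left(Y \right)} = \frac{1}{654 + 2 Y^{2}}$ ($D{\left(Y \right)} = \frac{1}{\left(-6 + 2 Y^{2}\right) + 660} = \frac{1}{654 + 2 Y^{2}}$)
$\frac{4837277}{1609820} - \frac{3691957}{D{\left(290 \right)}} = \frac{4837277}{1609820} - \frac{3691957}{\frac{1}{2} \frac{1}{327 + 290^{2}}} = 4837277 \cdot \frac{1}{1609820} - \frac{3691957}{\frac{1}{2} \frac{1}{327 + 84100}} = \frac{4837277}{1609820} - \frac{3691957}{\frac{1}{2} \cdot \frac{1}{84427}} = \frac{4837277}{1609820} - 3691957 \frac{1}{\frac{1}{168854}} = \frac{4837277}{1609820} - 623401707278 = - \frac{1003564536405432683}{1609820}$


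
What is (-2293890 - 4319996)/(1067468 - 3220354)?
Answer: 3306943/1076443 ≈ 3.0721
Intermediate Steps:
(-2293890 - 4319996)/(1067468 - 3220354) = -6613886/(-2152886) = -6613886*(-1/2152886) = 3306943/1076443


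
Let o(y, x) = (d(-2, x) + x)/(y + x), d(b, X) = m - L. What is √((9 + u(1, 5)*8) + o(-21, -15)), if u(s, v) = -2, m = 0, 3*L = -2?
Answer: I*√2139/18 ≈ 2.5694*I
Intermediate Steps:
L = -⅔ (L = (⅓)*(-2) = -⅔ ≈ -0.66667)
d(b, X) = ⅔ (d(b, X) = 0 - 1*(-⅔) = 0 + ⅔ = ⅔)
o(y, x) = (⅔ + x)/(x + y) (o(y, x) = (⅔ + x)/(y + x) = (⅔ + x)/(x + y))
√((9 + u(1, 5)*8) + o(-21, -15)) = √((9 - 2*8) + (⅔ - 15)/(-15 - 21)) = √((9 - 16) - 43/3/(-36)) = √(-7 - 1/36*(-43/3)) = √(-7 + 43/108) = √(-713/108) = I*√2139/18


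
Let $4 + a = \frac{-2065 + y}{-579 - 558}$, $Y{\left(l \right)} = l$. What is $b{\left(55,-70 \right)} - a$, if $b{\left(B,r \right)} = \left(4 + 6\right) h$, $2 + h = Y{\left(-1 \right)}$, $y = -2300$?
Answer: $- \frac{11309}{379} \approx -29.839$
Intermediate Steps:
$h = -3$ ($h = -2 - 1 = -3$)
$b{\left(B,r \right)} = -30$ ($b{\left(B,r \right)} = \left(4 + 6\right) \left(-3\right) = 10 \left(-3\right) = -30$)
$a = - \frac{61}{379}$ ($a = -4 + \frac{-2065 - 2300}{-579 - 558} = -4 - \frac{4365}{-1137} = -4 - - \frac{1455}{379} = -4 + \frac{1455}{379} = - \frac{61}{379} \approx -0.16095$)
$b{\left(55,-70 \right)} - a = -30 - - \frac{61}{379} = -30 + \frac{61}{379} = - \frac{11309}{379}$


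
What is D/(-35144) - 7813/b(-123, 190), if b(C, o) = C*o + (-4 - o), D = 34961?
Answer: -137310233/207033304 ≈ -0.66323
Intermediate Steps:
b(C, o) = -4 - o + C*o
D/(-35144) - 7813/b(-123, 190) = 34961/(-35144) - 7813/(-4 - 1*190 - 123*190) = 34961*(-1/35144) - 7813/(-4 - 190 - 23370) = -34961/35144 - 7813/(-23564) = -34961/35144 - 7813*(-1/23564) = -34961/35144 + 7813/23564 = -137310233/207033304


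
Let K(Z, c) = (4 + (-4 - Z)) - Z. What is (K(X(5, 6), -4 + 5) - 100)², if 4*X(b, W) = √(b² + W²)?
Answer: (200 + √61)²/4 ≈ 10796.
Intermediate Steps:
X(b, W) = √(W² + b²)/4 (X(b, W) = √(b² + W²)/4 = √(W² + b²)/4)
K(Z, c) = -2*Z (K(Z, c) = -Z - Z = -2*Z)
(K(X(5, 6), -4 + 5) - 100)² = (-√(6² + 5²)/2 - 100)² = (-√(36 + 25)/2 - 100)² = (-√61/2 - 100)² = (-100 - √61/2)²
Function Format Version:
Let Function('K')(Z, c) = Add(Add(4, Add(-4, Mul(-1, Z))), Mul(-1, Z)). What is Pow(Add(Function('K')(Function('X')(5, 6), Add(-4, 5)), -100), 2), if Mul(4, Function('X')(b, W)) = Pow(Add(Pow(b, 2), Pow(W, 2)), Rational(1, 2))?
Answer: Mul(Rational(1, 4), Pow(Add(200, Pow(61, Rational(1, 2))), 2)) ≈ 10796.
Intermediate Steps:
Function('X')(b, W) = Mul(Rational(1, 4), Pow(Add(Pow(W, 2), Pow(b, 2)), Rational(1, 2))) (Function('X')(b, W) = Mul(Rational(1, 4), Pow(Add(Pow(b, 2), Pow(W, 2)), Rational(1, 2))) = Mul(Rational(1, 4), Pow(Add(Pow(W, 2), Pow(b, 2)), Rational(1, 2))))
Function('K')(Z, c) = Mul(-2, Z) (Function('K')(Z, c) = Add(Mul(-1, Z), Mul(-1, Z)) = Mul(-2, Z))
Pow(Add(Function('K')(Function('X')(5, 6), Add(-4, 5)), -100), 2) = Pow(Add(Mul(-2, Mul(Rational(1, 4), Pow(Add(Pow(6, 2), Pow(5, 2)), Rational(1, 2)))), -100), 2) = Pow(Add(Mul(-2, Mul(Rational(1, 4), Pow(Add(36, 25), Rational(1, 2)))), -100), 2) = Pow(Add(Mul(-2, Mul(Rational(1, 4), Pow(61, Rational(1, 2)))), -100), 2) = Pow(Add(Mul(Rational(-1, 2), Pow(61, Rational(1, 2))), -100), 2) = Pow(Add(-100, Mul(Rational(-1, 2), Pow(61, Rational(1, 2)))), 2)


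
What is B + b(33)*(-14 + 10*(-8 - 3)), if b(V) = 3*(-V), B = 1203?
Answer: 13479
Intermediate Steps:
b(V) = -3*V
B + b(33)*(-14 + 10*(-8 - 3)) = 1203 + (-3*33)*(-14 + 10*(-8 - 3)) = 1203 - 99*(-14 + 10*(-11)) = 1203 - 99*(-14 - 110) = 1203 - 99*(-124) = 1203 + 12276 = 13479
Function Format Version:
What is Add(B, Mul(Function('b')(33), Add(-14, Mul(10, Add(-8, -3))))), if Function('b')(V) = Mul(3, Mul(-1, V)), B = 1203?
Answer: 13479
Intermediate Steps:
Function('b')(V) = Mul(-3, V)
Add(B, Mul(Function('b')(33), Add(-14, Mul(10, Add(-8, -3))))) = Add(1203, Mul(Mul(-3, 33), Add(-14, Mul(10, Add(-8, -3))))) = Add(1203, Mul(-99, Add(-14, Mul(10, -11)))) = Add(1203, Mul(-99, Add(-14, -110))) = Add(1203, Mul(-99, -124)) = Add(1203, 12276) = 13479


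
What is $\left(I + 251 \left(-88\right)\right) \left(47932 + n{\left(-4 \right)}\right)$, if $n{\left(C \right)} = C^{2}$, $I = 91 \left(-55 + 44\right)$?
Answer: $-1107071372$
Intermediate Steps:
$I = -1001$ ($I = 91 \left(-11\right) = -1001$)
$\left(I + 251 \left(-88\right)\right) \left(47932 + n{\left(-4 \right)}\right) = \left(-1001 + 251 \left(-88\right)\right) \left(47932 + \left(-4\right)^{2}\right) = \left(-1001 - 22088\right) \left(47932 + 16\right) = \left(-23089\right) 47948 = -1107071372$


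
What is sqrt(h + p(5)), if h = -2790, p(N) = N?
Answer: I*sqrt(2785) ≈ 52.773*I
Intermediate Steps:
sqrt(h + p(5)) = sqrt(-2790 + 5) = sqrt(-2785) = I*sqrt(2785)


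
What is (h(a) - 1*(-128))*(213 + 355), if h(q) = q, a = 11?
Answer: 78952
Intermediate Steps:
(h(a) - 1*(-128))*(213 + 355) = (11 - 1*(-128))*(213 + 355) = (11 + 128)*568 = 139*568 = 78952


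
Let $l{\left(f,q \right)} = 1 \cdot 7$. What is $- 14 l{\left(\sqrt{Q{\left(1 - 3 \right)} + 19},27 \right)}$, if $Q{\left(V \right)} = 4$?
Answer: $-98$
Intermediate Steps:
$l{\left(f,q \right)} = 7$
$- 14 l{\left(\sqrt{Q{\left(1 - 3 \right)} + 19},27 \right)} = \left(-14\right) 7 = -98$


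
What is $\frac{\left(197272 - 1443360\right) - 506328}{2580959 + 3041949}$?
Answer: $- \frac{438104}{1405727} \approx -0.31166$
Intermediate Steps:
$\frac{\left(197272 - 1443360\right) - 506328}{2580959 + 3041949} = \frac{\left(197272 - 1443360\right) - 506328}{5622908} = \left(-1246088 - 506328\right) \frac{1}{5622908} = \left(-1752416\right) \frac{1}{5622908} = - \frac{438104}{1405727}$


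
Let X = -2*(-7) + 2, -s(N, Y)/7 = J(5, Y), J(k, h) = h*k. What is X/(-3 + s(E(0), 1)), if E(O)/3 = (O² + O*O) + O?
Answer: -8/19 ≈ -0.42105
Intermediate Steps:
E(O) = 3*O + 6*O² (E(O) = 3*((O² + O*O) + O) = 3*((O² + O²) + O) = 3*(2*O² + O) = 3*(O + 2*O²) = 3*O + 6*O²)
s(N, Y) = -35*Y (s(N, Y) = -7*Y*5 = -35*Y)
X = 16 (X = 14 + 2 = 16)
X/(-3 + s(E(0), 1)) = 16/(-3 - 35*1) = 16/(-3 - 35) = 16/(-38) = 16*(-1/38) = -8/19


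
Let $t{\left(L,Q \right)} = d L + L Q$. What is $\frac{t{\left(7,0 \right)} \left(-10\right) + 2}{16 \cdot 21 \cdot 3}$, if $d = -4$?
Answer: $\frac{47}{168} \approx 0.27976$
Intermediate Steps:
$t{\left(L,Q \right)} = - 4 L + L Q$
$\frac{t{\left(7,0 \right)} \left(-10\right) + 2}{16 \cdot 21 \cdot 3} = \frac{7 \left(-4 + 0\right) \left(-10\right) + 2}{16 \cdot 21 \cdot 3} = \frac{7 \left(-4\right) \left(-10\right) + 2}{336 \cdot 3} = \frac{\left(-28\right) \left(-10\right) + 2}{1008} = \left(280 + 2\right) \frac{1}{1008} = 282 \cdot \frac{1}{1008} = \frac{47}{168}$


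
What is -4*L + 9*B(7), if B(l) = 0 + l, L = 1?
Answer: 59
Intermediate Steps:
B(l) = l
-4*L + 9*B(7) = -4*1 + 9*7 = -4 + 63 = 59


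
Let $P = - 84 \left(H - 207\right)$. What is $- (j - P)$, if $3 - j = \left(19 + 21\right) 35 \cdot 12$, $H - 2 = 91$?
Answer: $26373$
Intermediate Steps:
$H = 93$ ($H = 2 + 91 = 93$)
$P = 9576$ ($P = - 84 \left(93 - 207\right) = \left(-84\right) \left(-114\right) = 9576$)
$j = -16797$ ($j = 3 - \left(19 + 21\right) 35 \cdot 12 = 3 - 40 \cdot 35 \cdot 12 = 3 - 1400 \cdot 12 = 3 - 16800 = -16797$)
$- (j - P) = - (-16797 - 9576) = \left(-1\right) \left(-26373\right) = 26373$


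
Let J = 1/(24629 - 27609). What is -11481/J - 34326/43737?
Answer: 498796855578/14579 ≈ 3.4213e+7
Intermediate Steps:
J = -1/2980 (J = 1/(-2980) = -1/2980 ≈ -0.00033557)
-11481/J - 34326/43737 = -11481/(-1/2980) - 34326/43737 = -11481*(-2980) - 34326*1/43737 = 34213380 - 11442/14579 = 498796855578/14579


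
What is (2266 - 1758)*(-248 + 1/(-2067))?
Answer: -260409436/2067 ≈ -1.2598e+5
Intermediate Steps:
(2266 - 1758)*(-248 + 1/(-2067)) = 508*(-248 - 1/2067) = 508*(-512617/2067) = -260409436/2067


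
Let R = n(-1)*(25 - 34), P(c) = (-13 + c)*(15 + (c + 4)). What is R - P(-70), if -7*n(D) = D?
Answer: -29640/7 ≈ -4234.3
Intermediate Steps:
n(D) = -D/7
P(c) = (-13 + c)*(19 + c) (P(c) = (-13 + c)*(15 + (4 + c)) = (-13 + c)*(19 + c))
R = -9/7 (R = (-1/7*(-1))*(25 - 34) = (1/7)*(-9) = -9/7 ≈ -1.2857)
R - P(-70) = -9/7 - (-247 + (-70)**2 + 6*(-70)) = -9/7 - (-247 + 4900 - 420) = -9/7 - 1*4233 = -9/7 - 4233 = -29640/7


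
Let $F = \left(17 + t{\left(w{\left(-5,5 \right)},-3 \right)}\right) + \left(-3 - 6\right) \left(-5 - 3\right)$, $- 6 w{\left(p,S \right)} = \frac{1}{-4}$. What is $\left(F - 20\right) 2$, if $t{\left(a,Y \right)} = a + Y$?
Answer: $\frac{1585}{12} \approx 132.08$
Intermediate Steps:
$w{\left(p,S \right)} = \frac{1}{24}$ ($w{\left(p,S \right)} = - \frac{1}{6 \left(-4\right)} = \left(- \frac{1}{6}\right) \left(- \frac{1}{4}\right) = \frac{1}{24}$)
$t{\left(a,Y \right)} = Y + a$
$F = \frac{2065}{24}$ ($F = \left(17 + \left(-3 + \frac{1}{24}\right)\right) + \left(-3 - 6\right) \left(-5 - 3\right) = \left(17 - \frac{71}{24}\right) - -72 = \frac{337}{24} + 72 = \frac{2065}{24} \approx 86.042$)
$\left(F - 20\right) 2 = \left(\frac{2065}{24} - 20\right) 2 = \frac{1585}{24} \cdot 2 = \frac{1585}{12}$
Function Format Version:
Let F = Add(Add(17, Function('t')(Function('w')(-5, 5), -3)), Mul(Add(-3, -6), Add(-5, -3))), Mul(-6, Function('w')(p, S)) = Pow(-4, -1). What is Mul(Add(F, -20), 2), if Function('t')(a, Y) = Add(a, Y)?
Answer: Rational(1585, 12) ≈ 132.08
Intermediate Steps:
Function('w')(p, S) = Rational(1, 24) (Function('w')(p, S) = Mul(Rational(-1, 6), Pow(-4, -1)) = Mul(Rational(-1, 6), Rational(-1, 4)) = Rational(1, 24))
Function('t')(a, Y) = Add(Y, a)
F = Rational(2065, 24) (F = Add(Add(17, Add(-3, Rational(1, 24))), Mul(Add(-3, -6), Add(-5, -3))) = Add(Add(17, Rational(-71, 24)), Mul(-9, -8)) = Add(Rational(337, 24), 72) = Rational(2065, 24) ≈ 86.042)
Mul(Add(F, -20), 2) = Mul(Add(Rational(2065, 24), -20), 2) = Mul(Rational(1585, 24), 2) = Rational(1585, 12)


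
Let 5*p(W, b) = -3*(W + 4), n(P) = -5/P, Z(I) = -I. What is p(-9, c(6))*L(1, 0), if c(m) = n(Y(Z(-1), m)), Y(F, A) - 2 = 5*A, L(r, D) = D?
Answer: 0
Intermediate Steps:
Y(F, A) = 2 + 5*A
c(m) = -5/(2 + 5*m)
p(W, b) = -12/5 - 3*W/5 (p(W, b) = (-3*(W + 4))/5 = (-3*(4 + W))/5 = (-12 - 3*W)/5 = -12/5 - 3*W/5)
p(-9, c(6))*L(1, 0) = (-12/5 - 3/5*(-9))*0 = (-12/5 + 27/5)*0 = 3*0 = 0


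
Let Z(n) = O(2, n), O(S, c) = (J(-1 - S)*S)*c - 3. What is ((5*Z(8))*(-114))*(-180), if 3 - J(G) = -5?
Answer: 12825000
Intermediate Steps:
J(G) = 8 (J(G) = 3 - 1*(-5) = 3 + 5 = 8)
O(S, c) = -3 + 8*S*c (O(S, c) = (8*S)*c - 3 = 8*S*c - 3 = -3 + 8*S*c)
Z(n) = -3 + 16*n (Z(n) = -3 + 8*2*n = -3 + 16*n)
((5*Z(8))*(-114))*(-180) = ((5*(-3 + 16*8))*(-114))*(-180) = ((5*(-3 + 128))*(-114))*(-180) = ((5*125)*(-114))*(-180) = (625*(-114))*(-180) = -71250*(-180) = 12825000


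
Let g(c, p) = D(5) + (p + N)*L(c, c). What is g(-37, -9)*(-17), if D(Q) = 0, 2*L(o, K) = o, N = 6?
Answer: -1887/2 ≈ -943.50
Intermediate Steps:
L(o, K) = o/2
g(c, p) = c*(6 + p)/2 (g(c, p) = 0 + (p + 6)*(c/2) = 0 + (6 + p)*(c/2) = 0 + c*(6 + p)/2 = c*(6 + p)/2)
g(-37, -9)*(-17) = ((½)*(-37)*(6 - 9))*(-17) = ((½)*(-37)*(-3))*(-17) = (111/2)*(-17) = -1887/2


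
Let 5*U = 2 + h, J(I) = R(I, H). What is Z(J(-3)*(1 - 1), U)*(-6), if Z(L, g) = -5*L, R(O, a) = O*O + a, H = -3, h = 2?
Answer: 0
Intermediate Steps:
R(O, a) = a + O² (R(O, a) = O² + a = a + O²)
J(I) = -3 + I²
U = ⅘ (U = (2 + 2)/5 = (⅕)*4 = ⅘ ≈ 0.80000)
Z(J(-3)*(1 - 1), U)*(-6) = -5*(-3 + (-3)²)*(1 - 1)*(-6) = -5*(-3 + 9)*0*(-6) = -30*0*(-6) = -5*0*(-6) = 0*(-6) = 0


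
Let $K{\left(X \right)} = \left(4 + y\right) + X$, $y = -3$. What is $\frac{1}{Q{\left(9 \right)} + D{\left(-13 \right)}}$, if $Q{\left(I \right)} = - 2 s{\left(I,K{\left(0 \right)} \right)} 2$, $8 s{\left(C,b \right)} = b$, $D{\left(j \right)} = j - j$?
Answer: $-2$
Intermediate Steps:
$D{\left(j \right)} = 0$
$K{\left(X \right)} = 1 + X$ ($K{\left(X \right)} = \left(4 - 3\right) + X = 1 + X$)
$s{\left(C,b \right)} = \frac{b}{8}$
$Q{\left(I \right)} = - \frac{1}{2}$ ($Q{\left(I \right)} = - 2 \frac{1 + 0}{8} \cdot 2 = - 2 \cdot \frac{1}{8} \cdot 1 \cdot 2 = \left(-2\right) \frac{1}{8} \cdot 2 = \left(- \frac{1}{4}\right) 2 = - \frac{1}{2}$)
$\frac{1}{Q{\left(9 \right)} + D{\left(-13 \right)}} = \frac{1}{- \frac{1}{2} + 0} = \frac{1}{- \frac{1}{2}} = -2$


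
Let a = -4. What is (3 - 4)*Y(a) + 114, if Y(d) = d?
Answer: 118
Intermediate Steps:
(3 - 4)*Y(a) + 114 = (3 - 4)*(-4) + 114 = -1*(-4) + 114 = 4 + 114 = 118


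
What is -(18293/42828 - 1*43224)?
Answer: 1851179179/42828 ≈ 43224.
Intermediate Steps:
-(18293/42828 - 1*43224) = -(18293*(1/42828) - 43224) = -(18293/42828 - 43224) = -1*(-1851179179/42828) = 1851179179/42828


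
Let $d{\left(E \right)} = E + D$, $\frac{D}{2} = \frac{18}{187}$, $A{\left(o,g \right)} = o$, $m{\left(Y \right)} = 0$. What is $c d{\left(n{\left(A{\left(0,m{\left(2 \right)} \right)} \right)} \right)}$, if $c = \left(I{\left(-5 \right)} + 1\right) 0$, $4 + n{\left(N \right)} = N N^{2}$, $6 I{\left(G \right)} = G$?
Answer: $0$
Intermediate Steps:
$I{\left(G \right)} = \frac{G}{6}$
$n{\left(N \right)} = -4 + N^{3}$ ($n{\left(N \right)} = -4 + N N^{2} = -4 + N^{3}$)
$c = 0$ ($c = \left(\frac{1}{6} \left(-5\right) + 1\right) 0 = \left(- \frac{5}{6} + 1\right) 0 = \frac{1}{6} \cdot 0 = 0$)
$D = \frac{36}{187}$ ($D = 2 \cdot \frac{18}{187} = \frac{36}{187} \approx 0.19251$)
$d{\left(E \right)} = \frac{36}{187} + E$ ($d{\left(E \right)} = E + \frac{36}{187} = \frac{36}{187} + E$)
$c d{\left(n{\left(A{\left(0,m{\left(2 \right)} \right)} \right)} \right)} = 0 \left(\frac{36}{187} - \left(4 - 0^{3}\right)\right) = 0 \left(\frac{36}{187} + \left(-4 + 0\right)\right) = 0 \left(\frac{36}{187} - 4\right) = 0 \left(- \frac{712}{187}\right) = 0$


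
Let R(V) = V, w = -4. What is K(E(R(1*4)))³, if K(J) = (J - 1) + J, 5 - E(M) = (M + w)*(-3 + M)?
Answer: 729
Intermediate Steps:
E(M) = 5 - (-4 + M)*(-3 + M) (E(M) = 5 - (M - 4)*(-3 + M) = 5 - (-4 + M)*(-3 + M))
K(J) = -1 + 2*J (K(J) = (-1 + J) + J = -1 + 2*J)
K(E(R(1*4)))³ = (-1 + 2*(-7 - (1*4)² + 7*(1*4)))³ = (-1 + 2*(-7 - 1*4² + 7*4))³ = (-1 + 2*(-7 - 1*16 + 28))³ = (-1 + 2*(-7 - 16 + 28))³ = (-1 + 2*5)³ = (-1 + 10)³ = 9³ = 729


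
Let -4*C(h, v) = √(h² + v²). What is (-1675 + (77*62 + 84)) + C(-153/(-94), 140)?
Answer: 3183 - √173209009/376 ≈ 3148.0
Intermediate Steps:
C(h, v) = -√(h² + v²)/4
(-1675 + (77*62 + 84)) + C(-153/(-94), 140) = (-1675 + (77*62 + 84)) - √((-153/(-94))² + 140²)/4 = (-1675 + (4774 + 84)) - √((-153*(-1/94))² + 19600)/4 = (-1675 + 4858) - √((153/94)² + 19600)/4 = 3183 - √(23409/8836 + 19600)/4 = 3183 - √173209009/376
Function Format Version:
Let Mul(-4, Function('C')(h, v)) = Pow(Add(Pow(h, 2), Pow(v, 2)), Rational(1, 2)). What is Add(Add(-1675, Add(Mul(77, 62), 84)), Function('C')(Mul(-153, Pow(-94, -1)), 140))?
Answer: Add(3183, Mul(Rational(-1, 376), Pow(173209009, Rational(1, 2)))) ≈ 3148.0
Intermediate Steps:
Function('C')(h, v) = Mul(Rational(-1, 4), Pow(Add(Pow(h, 2), Pow(v, 2)), Rational(1, 2)))
Add(Add(-1675, Add(Mul(77, 62), 84)), Function('C')(Mul(-153, Pow(-94, -1)), 140)) = Add(Add(-1675, Add(Mul(77, 62), 84)), Mul(Rational(-1, 4), Pow(Add(Pow(Mul(-153, Pow(-94, -1)), 2), Pow(140, 2)), Rational(1, 2)))) = Add(Add(-1675, Add(4774, 84)), Mul(Rational(-1, 4), Pow(Add(Pow(Mul(-153, Rational(-1, 94)), 2), 19600), Rational(1, 2)))) = Add(Add(-1675, 4858), Mul(Rational(-1, 4), Pow(Add(Pow(Rational(153, 94), 2), 19600), Rational(1, 2)))) = Add(3183, Mul(Rational(-1, 4), Pow(Add(Rational(23409, 8836), 19600), Rational(1, 2)))) = Add(3183, Mul(Rational(-1, 4), Pow(Rational(173209009, 8836), Rational(1, 2)))) = Add(3183, Mul(Rational(-1, 4), Mul(Rational(1, 94), Pow(173209009, Rational(1, 2))))) = Add(3183, Mul(Rational(-1, 376), Pow(173209009, Rational(1, 2))))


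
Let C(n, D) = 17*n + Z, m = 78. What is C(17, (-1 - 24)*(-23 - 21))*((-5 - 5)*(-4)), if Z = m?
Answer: 14680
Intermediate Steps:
Z = 78
C(n, D) = 78 + 17*n (C(n, D) = 17*n + 78 = 78 + 17*n)
C(17, (-1 - 24)*(-23 - 21))*((-5 - 5)*(-4)) = (78 + 17*17)*((-5 - 5)*(-4)) = (78 + 289)*(-10*(-4)) = 367*40 = 14680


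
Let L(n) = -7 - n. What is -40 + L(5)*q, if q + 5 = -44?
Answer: 548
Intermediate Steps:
q = -49 (q = -5 - 44 = -49)
-40 + L(5)*q = -40 + (-7 - 1*5)*(-49) = -40 + (-7 - 5)*(-49) = -40 - 12*(-49) = -40 + 588 = 548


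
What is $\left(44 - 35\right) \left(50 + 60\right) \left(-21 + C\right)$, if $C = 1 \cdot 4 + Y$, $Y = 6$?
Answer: $-10890$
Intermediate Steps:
$C = 10$ ($C = 1 \cdot 4 + 6 = 4 + 6 = 10$)
$\left(44 - 35\right) \left(50 + 60\right) \left(-21 + C\right) = \left(44 - 35\right) \left(50 + 60\right) \left(-21 + 10\right) = 9 \cdot 110 \left(-11\right) = 990 \left(-11\right) = -10890$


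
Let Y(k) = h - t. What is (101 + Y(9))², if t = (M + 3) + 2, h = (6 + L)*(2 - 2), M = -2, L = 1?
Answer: 9604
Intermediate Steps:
h = 0 (h = (6 + 1)*(2 - 2) = 7*0 = 0)
t = 3 (t = (-2 + 3) + 2 = 1 + 2 = 3)
Y(k) = -3 (Y(k) = 0 - 1*3 = 0 - 3 = -3)
(101 + Y(9))² = (101 - 3)² = 98² = 9604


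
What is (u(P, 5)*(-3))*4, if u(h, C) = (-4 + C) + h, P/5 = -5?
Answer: 288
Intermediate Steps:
P = -25 (P = 5*(-5) = -25)
u(h, C) = -4 + C + h
(u(P, 5)*(-3))*4 = ((-4 + 5 - 25)*(-3))*4 = -24*(-3)*4 = 72*4 = 288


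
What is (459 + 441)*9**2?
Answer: 72900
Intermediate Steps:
(459 + 441)*9**2 = 900*81 = 72900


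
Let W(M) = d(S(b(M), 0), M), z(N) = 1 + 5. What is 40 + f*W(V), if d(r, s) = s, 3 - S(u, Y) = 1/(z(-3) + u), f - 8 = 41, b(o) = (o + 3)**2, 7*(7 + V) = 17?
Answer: -184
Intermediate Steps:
z(N) = 6
V = -32/7 (V = -7 + (1/7)*17 = -7 + 17/7 = -32/7 ≈ -4.5714)
b(o) = (3 + o)**2
f = 49 (f = 8 + 41 = 49)
S(u, Y) = 3 - 1/(6 + u)
W(M) = M
40 + f*W(V) = 40 + 49*(-32/7) = 40 - 224 = -184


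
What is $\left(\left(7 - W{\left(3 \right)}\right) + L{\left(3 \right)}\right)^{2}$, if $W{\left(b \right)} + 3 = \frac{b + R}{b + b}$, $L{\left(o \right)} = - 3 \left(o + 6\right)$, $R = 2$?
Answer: $\frac{11449}{36} \approx 318.03$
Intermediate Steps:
$L{\left(o \right)} = -18 - 3 o$ ($L{\left(o \right)} = - 3 \left(6 + o\right) = -18 - 3 o$)
$W{\left(b \right)} = -3 + \frac{2 + b}{2 b}$ ($W{\left(b \right)} = -3 + \frac{b + 2}{b + b} = -3 + \frac{2 + b}{2 b}$)
$\left(\left(7 - W{\left(3 \right)}\right) + L{\left(3 \right)}\right)^{2} = \left(\left(7 - \left(- \frac{5}{2} + \frac{1}{3}\right)\right) - 27\right)^{2} = \left(\left(7 - - \frac{13}{6}\right) - 27\right)^{2} = \left(\left(7 + \frac{13}{6}\right) - 27\right)^{2} = \left(\frac{55}{6} - 27\right)^{2} = \left(- \frac{107}{6}\right)^{2} = \frac{11449}{36}$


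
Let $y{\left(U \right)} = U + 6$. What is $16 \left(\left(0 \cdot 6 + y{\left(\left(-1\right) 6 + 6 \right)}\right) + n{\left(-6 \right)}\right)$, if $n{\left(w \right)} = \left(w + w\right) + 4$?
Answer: $-32$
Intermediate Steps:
$y{\left(U \right)} = 6 + U$
$n{\left(w \right)} = 4 + 2 w$ ($n{\left(w \right)} = 2 w + 4 = 4 + 2 w$)
$16 \left(\left(0 \cdot 6 + y{\left(\left(-1\right) 6 + 6 \right)}\right) + n{\left(-6 \right)}\right) = 16 \left(\left(0 \cdot 6 + \left(6 + \left(\left(-1\right) 6 + 6\right)\right)\right) + \left(4 + 2 \left(-6\right)\right)\right) = 16 \left(\left(0 + \left(6 + \left(-6 + 6\right)\right)\right) + \left(4 - 12\right)\right) = 16 \left(\left(0 + \left(6 + 0\right)\right) - 8\right) = 16 \left(\left(0 + 6\right) - 8\right) = 16 \left(6 - 8\right) = 16 \left(-2\right) = -32$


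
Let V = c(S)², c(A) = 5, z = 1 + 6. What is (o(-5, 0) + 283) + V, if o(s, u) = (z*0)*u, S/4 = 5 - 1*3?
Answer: 308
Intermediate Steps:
S = 8 (S = 4*(5 - 1*3) = 4*(5 - 3) = 4*2 = 8)
z = 7
V = 25 (V = 5² = 25)
o(s, u) = 0 (o(s, u) = (7*0)*u = 0*u = 0)
(o(-5, 0) + 283) + V = (0 + 283) + 25 = 283 + 25 = 308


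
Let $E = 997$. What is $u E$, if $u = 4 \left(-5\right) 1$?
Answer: $-19940$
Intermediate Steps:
$u = -20$ ($u = \left(-20\right) 1 = -20$)
$u E = \left(-20\right) 997 = -19940$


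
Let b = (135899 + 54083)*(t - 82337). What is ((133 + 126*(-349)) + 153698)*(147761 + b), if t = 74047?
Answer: -173003135258283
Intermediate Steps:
b = -1574950780 (b = (135899 + 54083)*(74047 - 82337) = 189982*(-8290) = -1574950780)
((133 + 126*(-349)) + 153698)*(147761 + b) = ((133 + 126*(-349)) + 153698)*(147761 - 1574950780) = ((133 - 43974) + 153698)*(-1574803019) = (-43841 + 153698)*(-1574803019) = 109857*(-1574803019) = -173003135258283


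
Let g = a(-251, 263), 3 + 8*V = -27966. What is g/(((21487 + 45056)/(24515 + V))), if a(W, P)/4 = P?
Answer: 44223713/133086 ≈ 332.29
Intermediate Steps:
V = -27969/8 (V = -3/8 + (⅛)*(-27966) = -3/8 - 13983/4 = -27969/8 ≈ -3496.1)
a(W, P) = 4*P
g = 1052 (g = 4*263 = 1052)
g/(((21487 + 45056)/(24515 + V))) = 1052/(((21487 + 45056)/(24515 - 27969/8))) = 1052/((66543/(168151/8))) = 1052/((66543*(8/168151))) = 1052/(532344/168151) = 1052*(168151/532344) = 44223713/133086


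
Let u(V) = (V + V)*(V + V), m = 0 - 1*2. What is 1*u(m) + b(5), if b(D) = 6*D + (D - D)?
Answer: 46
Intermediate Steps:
b(D) = 6*D (b(D) = 6*D + 0 = 6*D)
m = -2 (m = 0 - 2 = -2)
u(V) = 4*V² (u(V) = (2*V)*(2*V) = 4*V²)
1*u(m) + b(5) = 1*(4*(-2)²) + 6*5 = 1*(4*4) + 30 = 1*16 + 30 = 16 + 30 = 46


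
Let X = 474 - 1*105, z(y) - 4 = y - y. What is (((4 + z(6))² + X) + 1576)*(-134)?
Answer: -269206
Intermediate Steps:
z(y) = 4 (z(y) = 4 + (y - y) = 4 + 0 = 4)
X = 369 (X = 474 - 105 = 369)
(((4 + z(6))² + X) + 1576)*(-134) = (((4 + 4)² + 369) + 1576)*(-134) = ((8² + 369) + 1576)*(-134) = ((64 + 369) + 1576)*(-134) = (433 + 1576)*(-134) = 2009*(-134) = -269206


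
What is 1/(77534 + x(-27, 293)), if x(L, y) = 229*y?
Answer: 1/144631 ≈ 6.9141e-6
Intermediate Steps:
1/(77534 + x(-27, 293)) = 1/(77534 + 229*293) = 1/(77534 + 67097) = 1/144631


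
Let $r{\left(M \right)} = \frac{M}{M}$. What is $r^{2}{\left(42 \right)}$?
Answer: $1$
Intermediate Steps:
$r{\left(M \right)} = 1$
$r^{2}{\left(42 \right)} = 1^{2} = 1$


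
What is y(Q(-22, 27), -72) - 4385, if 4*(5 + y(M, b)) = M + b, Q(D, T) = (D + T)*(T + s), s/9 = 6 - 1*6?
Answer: -17497/4 ≈ -4374.3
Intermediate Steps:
s = 0 (s = 9*(6 - 1*6) = 9*(6 - 6) = 9*0 = 0)
Q(D, T) = T*(D + T) (Q(D, T) = (D + T)*(T + 0) = (D + T)*T = T*(D + T))
y(M, b) = -5 + M/4 + b/4 (y(M, b) = -5 + (M + b)/4 = -5 + (M/4 + b/4) = -5 + M/4 + b/4)
y(Q(-22, 27), -72) - 4385 = (-5 + (27*(-22 + 27))/4 + (1/4)*(-72)) - 4385 = (-5 + (27*5)/4 - 18) - 4385 = (-5 + (1/4)*135 - 18) - 4385 = (-5 + 135/4 - 18) - 4385 = 43/4 - 4385 = -17497/4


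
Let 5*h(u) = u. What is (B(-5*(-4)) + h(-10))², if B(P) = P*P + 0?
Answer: 158404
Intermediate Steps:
h(u) = u/5
B(P) = P² (B(P) = P² + 0 = P²)
(B(-5*(-4)) + h(-10))² = ((-5*(-4))² + (⅕)*(-10))² = (20² - 2)² = (400 - 2)² = 398² = 158404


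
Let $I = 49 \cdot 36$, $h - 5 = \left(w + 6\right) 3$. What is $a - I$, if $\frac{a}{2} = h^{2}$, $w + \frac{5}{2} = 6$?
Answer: $\frac{961}{2} \approx 480.5$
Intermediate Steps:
$w = \frac{7}{2}$ ($w = - \frac{5}{2} + 6 = \frac{7}{2} \approx 3.5$)
$h = \frac{67}{2}$ ($h = 5 + \left(\frac{7}{2} + 6\right) 3 = 5 + \frac{19}{2} \cdot 3 = 5 + \frac{57}{2} = \frac{67}{2} \approx 33.5$)
$I = 1764$
$a = \frac{4489}{2}$ ($a = 2 \left(\frac{67}{2}\right)^{2} = 2 \cdot \frac{4489}{4} = \frac{4489}{2} \approx 2244.5$)
$a - I = \frac{4489}{2} - 1764 = \frac{961}{2}$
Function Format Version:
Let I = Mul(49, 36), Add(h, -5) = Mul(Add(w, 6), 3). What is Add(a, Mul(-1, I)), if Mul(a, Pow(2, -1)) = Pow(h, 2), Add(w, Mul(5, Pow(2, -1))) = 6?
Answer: Rational(961, 2) ≈ 480.50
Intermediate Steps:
w = Rational(7, 2) (w = Add(Rational(-5, 2), 6) = Rational(7, 2) ≈ 3.5000)
h = Rational(67, 2) (h = Add(5, Mul(Add(Rational(7, 2), 6), 3)) = Add(5, Mul(Rational(19, 2), 3)) = Add(5, Rational(57, 2)) = Rational(67, 2) ≈ 33.500)
I = 1764
a = Rational(4489, 2) (a = Mul(2, Pow(Rational(67, 2), 2)) = Mul(2, Rational(4489, 4)) = Rational(4489, 2) ≈ 2244.5)
Add(a, Mul(-1, I)) = Add(Rational(4489, 2), Mul(-1, 1764)) = Add(Rational(4489, 2), -1764) = Rational(961, 2)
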